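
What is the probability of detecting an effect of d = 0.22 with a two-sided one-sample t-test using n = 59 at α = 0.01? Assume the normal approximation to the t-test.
Power ≈ 0.19

Power calculation (one-sample t-test, normal approximation):
z_β = d · √n - z_{α/2}
z_β = 0.22 · √59 - 2.576
z_β = 0.22 · 7.681 - 2.576
z_β = -0.886

Power = Φ(z_β) = Φ(-0.886) ≈ 0.188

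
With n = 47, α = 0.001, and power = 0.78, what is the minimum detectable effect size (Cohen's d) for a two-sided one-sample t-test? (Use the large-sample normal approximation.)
d ≈ 0.59

Minimum detectable effect (one-sample t-test, normal approximation):
d = (z_{α/2} + z_β) / √n
d = (3.291 + 0.772) / √47
d = 4.063 / 6.856
d ≈ 0.59

By Cohen's convention (0.2 small / 0.5 medium / 0.8 large): medium effect.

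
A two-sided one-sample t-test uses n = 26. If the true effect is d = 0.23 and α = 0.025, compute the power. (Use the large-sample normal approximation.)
Power ≈ 0.14

Power calculation (one-sample t-test, normal approximation):
z_β = d · √n - z_{α/2}
z_β = 0.23 · √26 - 2.241
z_β = 0.23 · 5.099 - 2.241
z_β = -1.069

Power = Φ(z_β) = Φ(-1.069) ≈ 0.143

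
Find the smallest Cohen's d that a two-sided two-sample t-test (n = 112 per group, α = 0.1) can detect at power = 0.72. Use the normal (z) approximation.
d ≈ 0.30

Minimum detectable effect (two-sample t-test, normal approximation):
d = (z_{α/2} + z_β) / √(n/2)
d = (1.645 + 0.583) / √(112/2)
d = 2.228 / 7.483
d ≈ 0.30

By Cohen's convention (0.2 small / 0.5 medium / 0.8 large): small effect.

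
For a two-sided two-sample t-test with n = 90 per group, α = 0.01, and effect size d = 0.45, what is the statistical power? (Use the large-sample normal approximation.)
Power ≈ 0.67

Power calculation (two-sample t-test, normal approximation):
z_β = d · √(n/2) - z_{α/2}
z_β = 0.45 · √(90/2) - 2.576
z_β = 0.45 · 6.708 - 2.576
z_β = 0.443

Power = Φ(z_β) = Φ(0.443) ≈ 0.671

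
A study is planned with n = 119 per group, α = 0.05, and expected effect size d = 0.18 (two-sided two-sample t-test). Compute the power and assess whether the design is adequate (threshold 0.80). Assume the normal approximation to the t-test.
Power ≈ 0.28; the study is underpowered (power < 0.80)

Power calculation (two-sample t-test, normal approximation):
z_β = d · √(n/2) - z_{α/2}
z_β = 0.18 · √(119/2) - 1.960
z_β = 0.18 · 7.714 - 1.960
z_β = -0.572

Power = Φ(z_β) = Φ(-0.572) ≈ 0.284

Effect size d = 0.18 is very small by Cohen's convention (0.2/0.5/0.8).

Threshold: power ≥ 0.80 is conventionally adequate.
Power ≈ 0.28 → the study is underpowered (power < 0.80).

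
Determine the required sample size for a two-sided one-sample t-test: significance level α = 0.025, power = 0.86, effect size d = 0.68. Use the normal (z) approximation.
n = 24

Sample size formula (one-sample t-test, normal approximation):
n = ((z_{α/2} + z_β) / d)²

z_{α/2} = 2.241 (for α = 0.025, two-sided)
z_β = 1.080 (for power = 0.86)
d = 0.68

n = ((2.241 + 1.080) / 0.68)²
n = (4.884)²
n ≈ 23.85
Round up to the next whole number: n = 24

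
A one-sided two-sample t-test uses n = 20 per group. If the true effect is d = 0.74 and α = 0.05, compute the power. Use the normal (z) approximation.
Power ≈ 0.76

Power calculation (two-sample t-test, normal approximation):
z_β = d · √(n/2) - z_α
z_β = 0.74 · √(20/2) - 1.645
z_β = 0.74 · 3.162 - 1.645
z_β = 0.695

Power = Φ(z_β) = Φ(0.695) ≈ 0.757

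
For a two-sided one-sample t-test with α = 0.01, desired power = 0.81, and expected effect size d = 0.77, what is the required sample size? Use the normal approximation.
n = 21

Sample size formula (one-sample t-test, normal approximation):
n = ((z_{α/2} + z_β) / d)²

z_{α/2} = 2.576 (for α = 0.01, two-sided)
z_β = 0.878 (for power = 0.81)
d = 0.77

n = ((2.576 + 0.878) / 0.77)²
n = (4.486)²
n ≈ 20.12
Round up to the next whole number: n = 21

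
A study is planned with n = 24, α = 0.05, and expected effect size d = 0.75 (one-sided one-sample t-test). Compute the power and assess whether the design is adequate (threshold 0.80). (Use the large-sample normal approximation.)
Power ≈ 0.98; the study is adequately powered (power ≥ 0.80)

Power calculation (one-sample t-test, normal approximation):
z_β = d · √n - z_α
z_β = 0.75 · √24 - 1.645
z_β = 0.75 · 4.899 - 1.645
z_β = 2.029

Power = Φ(z_β) = Φ(2.029) ≈ 0.979

Effect size d = 0.75 is medium by Cohen's convention (0.2/0.5/0.8).

Threshold: power ≥ 0.80 is conventionally adequate.
Power ≈ 0.98 → the study is adequately powered (power ≥ 0.80).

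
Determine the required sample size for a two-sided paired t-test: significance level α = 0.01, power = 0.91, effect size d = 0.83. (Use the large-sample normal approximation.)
n = 23 pairs

Sample size formula (paired t-test, normal approximation):
n = ((z_{α/2} + z_β) / d)²

z_{α/2} = 2.576 (for α = 0.01, two-sided)
z_β = 1.341 (for power = 0.91)
d = 0.83

n = ((2.576 + 1.341) / 0.83)²
n = (4.719)²
n ≈ 22.27
Round up to the next whole number: n = 23 pairs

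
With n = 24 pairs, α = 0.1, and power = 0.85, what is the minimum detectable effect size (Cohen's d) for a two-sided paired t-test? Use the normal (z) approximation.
d ≈ 0.55

Minimum detectable effect (paired t-test, normal approximation):
d = (z_{α/2} + z_β) / √n
d = (1.645 + 1.036) / √24
d = 2.681 / 4.899
d ≈ 0.55

By Cohen's convention (0.2 small / 0.5 medium / 0.8 large): medium effect.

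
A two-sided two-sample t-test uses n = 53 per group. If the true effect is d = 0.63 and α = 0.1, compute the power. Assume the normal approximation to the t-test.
Power ≈ 0.95

Power calculation (two-sample t-test, normal approximation):
z_β = d · √(n/2) - z_{α/2}
z_β = 0.63 · √(53/2) - 1.645
z_β = 0.63 · 5.148 - 1.645
z_β = 1.598

Power = Φ(z_β) = Φ(1.598) ≈ 0.945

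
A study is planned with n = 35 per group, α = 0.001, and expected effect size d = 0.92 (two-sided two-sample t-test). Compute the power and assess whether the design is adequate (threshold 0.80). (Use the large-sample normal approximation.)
Power ≈ 0.71; the study is underpowered (power < 0.80)

Power calculation (two-sample t-test, normal approximation):
z_β = d · √(n/2) - z_{α/2}
z_β = 0.92 · √(35/2) - 3.291
z_β = 0.92 · 4.183 - 3.291
z_β = 0.558

Power = Φ(z_β) = Φ(0.558) ≈ 0.712

Effect size d = 0.92 is large by Cohen's convention (0.2/0.5/0.8).

Threshold: power ≥ 0.80 is conventionally adequate.
Power ≈ 0.71 → the study is underpowered (power < 0.80).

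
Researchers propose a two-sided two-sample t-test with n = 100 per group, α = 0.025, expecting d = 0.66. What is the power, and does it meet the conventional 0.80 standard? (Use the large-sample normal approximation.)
Power ≈ 0.99; the study is adequately powered (power ≥ 0.80)

Power calculation (two-sample t-test, normal approximation):
z_β = d · √(n/2) - z_{α/2}
z_β = 0.66 · √(100/2) - 2.241
z_β = 0.66 · 7.071 - 2.241
z_β = 2.426

Power = Φ(z_β) = Φ(2.426) ≈ 0.992

Effect size d = 0.66 is medium by Cohen's convention (0.2/0.5/0.8).

Threshold: power ≥ 0.80 is conventionally adequate.
Power ≈ 0.99 → the study is adequately powered (power ≥ 0.80).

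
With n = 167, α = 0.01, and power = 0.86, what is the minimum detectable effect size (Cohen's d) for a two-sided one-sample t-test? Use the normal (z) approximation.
d ≈ 0.28

Minimum detectable effect (one-sample t-test, normal approximation):
d = (z_{α/2} + z_β) / √n
d = (2.576 + 1.080) / √167
d = 3.656 / 12.923
d ≈ 0.28

By Cohen's convention (0.2 small / 0.5 medium / 0.8 large): small effect.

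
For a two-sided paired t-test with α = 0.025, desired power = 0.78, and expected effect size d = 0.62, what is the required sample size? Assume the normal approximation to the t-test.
n = 24 pairs

Sample size formula (paired t-test, normal approximation):
n = ((z_{α/2} + z_β) / d)²

z_{α/2} = 2.241 (for α = 0.025, two-sided)
z_β = 0.772 (for power = 0.78)
d = 0.62

n = ((2.241 + 0.772) / 0.62)²
n = (4.860)²
n ≈ 23.62
Round up to the next whole number: n = 24 pairs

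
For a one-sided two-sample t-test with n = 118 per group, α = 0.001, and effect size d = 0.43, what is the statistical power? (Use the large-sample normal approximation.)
Power ≈ 0.58

Power calculation (two-sample t-test, normal approximation):
z_β = d · √(n/2) - z_α
z_β = 0.43 · √(118/2) - 3.090
z_β = 0.43 · 7.681 - 3.090
z_β = 0.213

Power = Φ(z_β) = Φ(0.213) ≈ 0.584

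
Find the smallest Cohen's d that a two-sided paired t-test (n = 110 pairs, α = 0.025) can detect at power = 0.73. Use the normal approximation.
d ≈ 0.27

Minimum detectable effect (paired t-test, normal approximation):
d = (z_{α/2} + z_β) / √n
d = (2.241 + 0.613) / √110
d = 2.854 / 10.488
d ≈ 0.27

By Cohen's convention (0.2 small / 0.5 medium / 0.8 large): small effect.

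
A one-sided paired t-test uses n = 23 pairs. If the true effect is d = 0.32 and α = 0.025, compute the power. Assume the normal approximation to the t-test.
Power ≈ 0.34

Power calculation (paired t-test, normal approximation):
z_β = d · √n - z_α
z_β = 0.32 · √23 - 1.960
z_β = 0.32 · 4.796 - 1.960
z_β = -0.425

Power = Φ(z_β) = Φ(-0.425) ≈ 0.335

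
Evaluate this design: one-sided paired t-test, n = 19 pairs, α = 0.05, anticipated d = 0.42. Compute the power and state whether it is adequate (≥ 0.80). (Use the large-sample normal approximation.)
Power ≈ 0.57; the study is underpowered (power < 0.80)

Power calculation (paired t-test, normal approximation):
z_β = d · √n - z_α
z_β = 0.42 · √19 - 1.645
z_β = 0.42 · 4.359 - 1.645
z_β = 0.186

Power = Φ(z_β) = Φ(0.186) ≈ 0.574

Effect size d = 0.42 is small by Cohen's convention (0.2/0.5/0.8).

Threshold: power ≥ 0.80 is conventionally adequate.
Power ≈ 0.57 → the study is underpowered (power < 0.80).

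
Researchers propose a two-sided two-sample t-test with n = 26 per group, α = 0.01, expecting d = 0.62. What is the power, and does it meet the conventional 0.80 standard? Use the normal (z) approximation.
Power ≈ 0.37; the study is underpowered (power < 0.80)

Power calculation (two-sample t-test, normal approximation):
z_β = d · √(n/2) - z_{α/2}
z_β = 0.62 · √(26/2) - 2.576
z_β = 0.62 · 3.606 - 2.576
z_β = -0.340

Power = Φ(z_β) = Φ(-0.340) ≈ 0.367

Effect size d = 0.62 is medium by Cohen's convention (0.2/0.5/0.8).

Threshold: power ≥ 0.80 is conventionally adequate.
Power ≈ 0.37 → the study is underpowered (power < 0.80).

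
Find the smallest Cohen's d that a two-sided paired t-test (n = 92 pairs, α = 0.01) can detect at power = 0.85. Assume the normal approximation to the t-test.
d ≈ 0.38

Minimum detectable effect (paired t-test, normal approximation):
d = (z_{α/2} + z_β) / √n
d = (2.576 + 1.036) / √92
d = 3.612 / 9.592
d ≈ 0.38

By Cohen's convention (0.2 small / 0.5 medium / 0.8 large): small effect.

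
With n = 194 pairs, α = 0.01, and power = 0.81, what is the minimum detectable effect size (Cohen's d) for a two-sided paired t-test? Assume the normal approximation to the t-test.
d ≈ 0.25

Minimum detectable effect (paired t-test, normal approximation):
d = (z_{α/2} + z_β) / √n
d = (2.576 + 0.878) / √194
d = 3.454 / 13.928
d ≈ 0.25

By Cohen's convention (0.2 small / 0.5 medium / 0.8 large): small effect.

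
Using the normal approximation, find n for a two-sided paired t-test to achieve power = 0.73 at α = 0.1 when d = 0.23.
n = 97 pairs

Sample size formula (paired t-test, normal approximation):
n = ((z_{α/2} + z_β) / d)²

z_{α/2} = 1.645 (for α = 0.1, two-sided)
z_β = 0.613 (for power = 0.73)
d = 0.23

n = ((1.645 + 0.613) / 0.23)²
n = (9.817)²
n ≈ 96.37
Round up to the next whole number: n = 97 pairs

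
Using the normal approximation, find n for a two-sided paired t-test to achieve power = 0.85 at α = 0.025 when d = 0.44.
n = 56 pairs

Sample size formula (paired t-test, normal approximation):
n = ((z_{α/2} + z_β) / d)²

z_{α/2} = 2.241 (for α = 0.025, two-sided)
z_β = 1.036 (for power = 0.85)
d = 0.44

n = ((2.241 + 1.036) / 0.44)²
n = (7.448)²
n ≈ 55.47
Round up to the next whole number: n = 56 pairs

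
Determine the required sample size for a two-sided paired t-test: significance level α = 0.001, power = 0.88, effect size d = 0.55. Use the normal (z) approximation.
n = 66 pairs

Sample size formula (paired t-test, normal approximation):
n = ((z_{α/2} + z_β) / d)²

z_{α/2} = 3.291 (for α = 0.001, two-sided)
z_β = 1.175 (for power = 0.88)
d = 0.55

n = ((3.291 + 1.175) / 0.55)²
n = (8.120)²
n ≈ 65.93
Round up to the next whole number: n = 66 pairs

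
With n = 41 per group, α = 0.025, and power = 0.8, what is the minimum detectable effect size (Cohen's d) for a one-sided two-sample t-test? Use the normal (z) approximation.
d ≈ 0.62

Minimum detectable effect (two-sample t-test, normal approximation):
d = (z_α + z_β) / √(n/2)
d = (1.960 + 0.842) / √(41/2)
d = 2.802 / 4.528
d ≈ 0.62

By Cohen's convention (0.2 small / 0.5 medium / 0.8 large): medium effect.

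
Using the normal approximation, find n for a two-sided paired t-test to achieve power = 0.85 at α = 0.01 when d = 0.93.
n = 16 pairs

Sample size formula (paired t-test, normal approximation):
n = ((z_{α/2} + z_β) / d)²

z_{α/2} = 2.576 (for α = 0.01, two-sided)
z_β = 1.036 (for power = 0.85)
d = 0.93

n = ((2.576 + 1.036) / 0.93)²
n = (3.884)²
n ≈ 15.09
Round up to the next whole number: n = 16 pairs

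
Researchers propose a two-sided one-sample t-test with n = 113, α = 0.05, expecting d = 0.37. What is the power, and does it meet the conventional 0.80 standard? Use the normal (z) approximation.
Power ≈ 0.98; the study is adequately powered (power ≥ 0.80)

Power calculation (one-sample t-test, normal approximation):
z_β = d · √n - z_{α/2}
z_β = 0.37 · √113 - 1.960
z_β = 0.37 · 10.630 - 1.960
z_β = 1.973

Power = Φ(z_β) = Φ(1.973) ≈ 0.976

Effect size d = 0.37 is small by Cohen's convention (0.2/0.5/0.8).

Threshold: power ≥ 0.80 is conventionally adequate.
Power ≈ 0.98 → the study is adequately powered (power ≥ 0.80).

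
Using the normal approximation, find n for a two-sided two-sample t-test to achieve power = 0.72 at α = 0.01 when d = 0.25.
n = 320 per group

Sample size formula (two-sample t-test, normal approximation):
n = 2 · ((z_{α/2} + z_β) / d)²

z_{α/2} = 2.576 (for α = 0.01, two-sided)
z_β = 0.583 (for power = 0.72)
d = 0.25

n = 2 · ((2.576 + 0.583) / 0.25)²
n = 2 · (12.636)²
n ≈ 319.34
Round up to the next whole number: n = 320 per group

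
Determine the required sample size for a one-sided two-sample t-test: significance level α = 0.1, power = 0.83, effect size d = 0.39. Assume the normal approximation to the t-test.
n = 66 per group

Sample size formula (two-sample t-test, normal approximation):
n = 2 · ((z_α + z_β) / d)²

z_α = 1.282 (for α = 0.1, one-sided)
z_β = 0.954 (for power = 0.83)
d = 0.39

n = 2 · ((1.282 + 0.954) / 0.39)²
n = 2 · (5.733)²
n ≈ 65.73
Round up to the next whole number: n = 66 per group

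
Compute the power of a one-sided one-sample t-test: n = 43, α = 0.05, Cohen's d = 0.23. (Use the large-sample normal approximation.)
Power ≈ 0.45

Power calculation (one-sample t-test, normal approximation):
z_β = d · √n - z_α
z_β = 0.23 · √43 - 1.645
z_β = 0.23 · 6.557 - 1.645
z_β = -0.137

Power = Φ(z_β) = Φ(-0.137) ≈ 0.446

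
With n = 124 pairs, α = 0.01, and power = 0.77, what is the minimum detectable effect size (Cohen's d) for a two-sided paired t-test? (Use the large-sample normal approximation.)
d ≈ 0.30

Minimum detectable effect (paired t-test, normal approximation):
d = (z_{α/2} + z_β) / √n
d = (2.576 + 0.739) / √124
d = 3.315 / 11.136
d ≈ 0.30

By Cohen's convention (0.2 small / 0.5 medium / 0.8 large): small effect.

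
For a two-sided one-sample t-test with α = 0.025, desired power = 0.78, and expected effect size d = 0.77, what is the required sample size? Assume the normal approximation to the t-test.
n = 16

Sample size formula (one-sample t-test, normal approximation):
n = ((z_{α/2} + z_β) / d)²

z_{α/2} = 2.241 (for α = 0.025, two-sided)
z_β = 0.772 (for power = 0.78)
d = 0.77

n = ((2.241 + 0.772) / 0.77)²
n = (3.913)²
n ≈ 15.31
Round up to the next whole number: n = 16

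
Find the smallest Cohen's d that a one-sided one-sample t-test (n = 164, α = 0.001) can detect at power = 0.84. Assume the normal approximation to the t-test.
d ≈ 0.32

Minimum detectable effect (one-sample t-test, normal approximation):
d = (z_α + z_β) / √n
d = (3.090 + 0.994) / √164
d = 4.085 / 12.806
d ≈ 0.32

By Cohen's convention (0.2 small / 0.5 medium / 0.8 large): small effect.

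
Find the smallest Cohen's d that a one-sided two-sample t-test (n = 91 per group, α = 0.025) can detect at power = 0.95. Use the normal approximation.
d ≈ 0.53

Minimum detectable effect (two-sample t-test, normal approximation):
d = (z_α + z_β) / √(n/2)
d = (1.960 + 1.645) / √(91/2)
d = 3.605 / 6.745
d ≈ 0.53

By Cohen's convention (0.2 small / 0.5 medium / 0.8 large): medium effect.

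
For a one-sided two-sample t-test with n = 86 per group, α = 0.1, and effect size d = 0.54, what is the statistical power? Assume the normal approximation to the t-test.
Power ≈ 0.99

Power calculation (two-sample t-test, normal approximation):
z_β = d · √(n/2) - z_α
z_β = 0.54 · √(86/2) - 1.282
z_β = 0.54 · 6.557 - 1.282
z_β = 2.259

Power = Φ(z_β) = Φ(2.259) ≈ 0.988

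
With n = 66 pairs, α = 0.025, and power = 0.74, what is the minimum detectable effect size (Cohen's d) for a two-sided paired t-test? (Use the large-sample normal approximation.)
d ≈ 0.36

Minimum detectable effect (paired t-test, normal approximation):
d = (z_{α/2} + z_β) / √n
d = (2.241 + 0.643) / √66
d = 2.885 / 8.124
d ≈ 0.36

By Cohen's convention (0.2 small / 0.5 medium / 0.8 large): small effect.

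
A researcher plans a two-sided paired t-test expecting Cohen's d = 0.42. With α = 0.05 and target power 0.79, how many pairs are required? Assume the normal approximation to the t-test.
n = 44 pairs

Sample size formula (paired t-test, normal approximation):
n = ((z_{α/2} + z_β) / d)²

z_{α/2} = 1.960 (for α = 0.05, two-sided)
z_β = 0.806 (for power = 0.79)
d = 0.42

n = ((1.960 + 0.806) / 0.42)²
n = (6.586)²
n ≈ 43.38
Round up to the next whole number: n = 44 pairs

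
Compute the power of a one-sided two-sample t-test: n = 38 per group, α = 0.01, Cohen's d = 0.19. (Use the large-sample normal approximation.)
Power ≈ 0.07

Power calculation (two-sample t-test, normal approximation):
z_β = d · √(n/2) - z_α
z_β = 0.19 · √(38/2) - 2.326
z_β = 0.19 · 4.359 - 2.326
z_β = -1.498

Power = Φ(z_β) = Φ(-1.498) ≈ 0.067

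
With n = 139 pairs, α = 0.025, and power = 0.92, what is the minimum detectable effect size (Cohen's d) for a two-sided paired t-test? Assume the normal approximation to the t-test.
d ≈ 0.31

Minimum detectable effect (paired t-test, normal approximation):
d = (z_{α/2} + z_β) / √n
d = (2.241 + 1.405) / √139
d = 3.646 / 11.790
d ≈ 0.31

By Cohen's convention (0.2 small / 0.5 medium / 0.8 large): small effect.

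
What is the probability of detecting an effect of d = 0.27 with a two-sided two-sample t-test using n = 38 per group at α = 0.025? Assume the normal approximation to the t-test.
Power ≈ 0.14

Power calculation (two-sample t-test, normal approximation):
z_β = d · √(n/2) - z_{α/2}
z_β = 0.27 · √(38/2) - 2.241
z_β = 0.27 · 4.359 - 2.241
z_β = -1.065

Power = Φ(z_β) = Φ(-1.065) ≈ 0.144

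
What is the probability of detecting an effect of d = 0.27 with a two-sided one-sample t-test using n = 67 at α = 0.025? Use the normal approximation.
Power ≈ 0.49

Power calculation (one-sample t-test, normal approximation):
z_β = d · √n - z_{α/2}
z_β = 0.27 · √67 - 2.241
z_β = 0.27 · 8.185 - 2.241
z_β = -0.031

Power = Φ(z_β) = Φ(-0.031) ≈ 0.487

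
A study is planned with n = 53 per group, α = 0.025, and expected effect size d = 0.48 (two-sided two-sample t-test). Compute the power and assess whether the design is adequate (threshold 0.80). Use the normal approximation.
Power ≈ 0.59; the study is underpowered (power < 0.80)

Power calculation (two-sample t-test, normal approximation):
z_β = d · √(n/2) - z_{α/2}
z_β = 0.48 · √(53/2) - 2.241
z_β = 0.48 · 5.148 - 2.241
z_β = 0.230

Power = Φ(z_β) = Φ(0.230) ≈ 0.591

Effect size d = 0.48 is small by Cohen's convention (0.2/0.5/0.8).

Threshold: power ≥ 0.80 is conventionally adequate.
Power ≈ 0.59 → the study is underpowered (power < 0.80).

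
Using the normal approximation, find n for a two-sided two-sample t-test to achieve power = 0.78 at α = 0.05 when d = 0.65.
n = 36 per group

Sample size formula (two-sample t-test, normal approximation):
n = 2 · ((z_{α/2} + z_β) / d)²

z_{α/2} = 1.960 (for α = 0.05, two-sided)
z_β = 0.772 (for power = 0.78)
d = 0.65

n = 2 · ((1.960 + 0.772) / 0.65)²
n = 2 · (4.203)²
n ≈ 35.33
Round up to the next whole number: n = 36 per group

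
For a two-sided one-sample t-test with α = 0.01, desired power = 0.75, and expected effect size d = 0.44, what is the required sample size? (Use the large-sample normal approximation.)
n = 55

Sample size formula (one-sample t-test, normal approximation):
n = ((z_{α/2} + z_β) / d)²

z_{α/2} = 2.576 (for α = 0.01, two-sided)
z_β = 0.674 (for power = 0.75)
d = 0.44

n = ((2.576 + 0.674) / 0.44)²
n = (7.386)²
n ≈ 54.55
Round up to the next whole number: n = 55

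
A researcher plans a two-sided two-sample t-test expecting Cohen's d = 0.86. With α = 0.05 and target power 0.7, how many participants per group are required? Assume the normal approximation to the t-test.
n = 17 per group

Sample size formula (two-sample t-test, normal approximation):
n = 2 · ((z_{α/2} + z_β) / d)²

z_{α/2} = 1.960 (for α = 0.05, two-sided)
z_β = 0.524 (for power = 0.7)
d = 0.86

n = 2 · ((1.960 + 0.524) / 0.86)²
n = 2 · (2.888)²
n ≈ 16.68
Round up to the next whole number: n = 17 per group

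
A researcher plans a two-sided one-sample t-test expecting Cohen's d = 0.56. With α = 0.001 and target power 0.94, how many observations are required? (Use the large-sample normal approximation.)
n = 75

Sample size formula (one-sample t-test, normal approximation):
n = ((z_{α/2} + z_β) / d)²

z_{α/2} = 3.291 (for α = 0.001, two-sided)
z_β = 1.555 (for power = 0.94)
d = 0.56

n = ((3.291 + 1.555) / 0.56)²
n = (8.654)²
n ≈ 74.89
Round up to the next whole number: n = 75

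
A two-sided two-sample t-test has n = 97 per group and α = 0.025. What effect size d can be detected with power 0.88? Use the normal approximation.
d ≈ 0.49

Minimum detectable effect (two-sample t-test, normal approximation):
d = (z_{α/2} + z_β) / √(n/2)
d = (2.241 + 1.175) / √(97/2)
d = 3.416 / 6.964
d ≈ 0.49

By Cohen's convention (0.2 small / 0.5 medium / 0.8 large): small effect.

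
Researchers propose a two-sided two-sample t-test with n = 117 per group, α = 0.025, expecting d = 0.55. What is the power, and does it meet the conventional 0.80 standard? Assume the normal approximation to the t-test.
Power ≈ 0.98; the study is adequately powered (power ≥ 0.80)

Power calculation (two-sample t-test, normal approximation):
z_β = d · √(n/2) - z_{α/2}
z_β = 0.55 · √(117/2) - 2.241
z_β = 0.55 · 7.649 - 2.241
z_β = 1.965

Power = Φ(z_β) = Φ(1.965) ≈ 0.975

Effect size d = 0.55 is medium by Cohen's convention (0.2/0.5/0.8).

Threshold: power ≥ 0.80 is conventionally adequate.
Power ≈ 0.98 → the study is adequately powered (power ≥ 0.80).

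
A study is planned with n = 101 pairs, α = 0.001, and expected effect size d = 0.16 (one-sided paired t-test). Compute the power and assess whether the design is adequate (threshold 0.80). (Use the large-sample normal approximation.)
Power ≈ 0.07; the study is underpowered (power < 0.80)

Power calculation (paired t-test, normal approximation):
z_β = d · √n - z_α
z_β = 0.16 · √101 - 3.090
z_β = 0.16 · 10.050 - 3.090
z_β = -1.482

Power = Φ(z_β) = Φ(-1.482) ≈ 0.069

Effect size d = 0.16 is very small by Cohen's convention (0.2/0.5/0.8).

Threshold: power ≥ 0.80 is conventionally adequate.
Power ≈ 0.07 → the study is underpowered (power < 0.80).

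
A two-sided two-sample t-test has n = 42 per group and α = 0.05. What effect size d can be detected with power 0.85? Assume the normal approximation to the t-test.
d ≈ 0.65

Minimum detectable effect (two-sample t-test, normal approximation):
d = (z_{α/2} + z_β) / √(n/2)
d = (1.960 + 1.036) / √(42/2)
d = 2.996 / 4.583
d ≈ 0.65

By Cohen's convention (0.2 small / 0.5 medium / 0.8 large): medium effect.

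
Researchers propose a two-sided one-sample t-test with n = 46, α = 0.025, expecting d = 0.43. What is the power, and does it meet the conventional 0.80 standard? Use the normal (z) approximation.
Power ≈ 0.75; the study is underpowered (power < 0.80)

Power calculation (one-sample t-test, normal approximation):
z_β = d · √n - z_{α/2}
z_β = 0.43 · √46 - 2.241
z_β = 0.43 · 6.782 - 2.241
z_β = 0.675

Power = Φ(z_β) = Φ(0.675) ≈ 0.750

Effect size d = 0.43 is small by Cohen's convention (0.2/0.5/0.8).

Threshold: power ≥ 0.80 is conventionally adequate.
Power ≈ 0.75 → the study is underpowered (power < 0.80).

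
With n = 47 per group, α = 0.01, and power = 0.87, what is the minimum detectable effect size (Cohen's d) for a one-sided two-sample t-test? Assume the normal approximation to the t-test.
d ≈ 0.71

Minimum detectable effect (two-sample t-test, normal approximation):
d = (z_α + z_β) / √(n/2)
d = (2.326 + 1.126) / √(47/2)
d = 3.453 / 4.848
d ≈ 0.71

By Cohen's convention (0.2 small / 0.5 medium / 0.8 large): medium effect.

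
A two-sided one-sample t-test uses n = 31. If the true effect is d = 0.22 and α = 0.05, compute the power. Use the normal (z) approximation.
Power ≈ 0.23

Power calculation (one-sample t-test, normal approximation):
z_β = d · √n - z_{α/2}
z_β = 0.22 · √31 - 1.960
z_β = 0.22 · 5.568 - 1.960
z_β = -0.735

Power = Φ(z_β) = Φ(-0.735) ≈ 0.231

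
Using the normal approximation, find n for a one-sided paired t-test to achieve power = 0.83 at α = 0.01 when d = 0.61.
n = 29 pairs

Sample size formula (paired t-test, normal approximation):
n = ((z_α + z_β) / d)²

z_α = 2.326 (for α = 0.01, one-sided)
z_β = 0.954 (for power = 0.83)
d = 0.61

n = ((2.326 + 0.954) / 0.61)²
n = (5.377)²
n ≈ 28.91
Round up to the next whole number: n = 29 pairs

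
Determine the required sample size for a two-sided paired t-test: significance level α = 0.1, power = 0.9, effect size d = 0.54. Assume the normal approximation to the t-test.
n = 30 pairs

Sample size formula (paired t-test, normal approximation):
n = ((z_{α/2} + z_β) / d)²

z_{α/2} = 1.645 (for α = 0.1, two-sided)
z_β = 1.282 (for power = 0.9)
d = 0.54

n = ((1.645 + 1.282) / 0.54)²
n = (5.420)²
n ≈ 29.38
Round up to the next whole number: n = 30 pairs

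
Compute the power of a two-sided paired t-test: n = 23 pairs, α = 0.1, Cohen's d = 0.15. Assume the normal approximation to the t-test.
Power ≈ 0.18

Power calculation (paired t-test, normal approximation):
z_β = d · √n - z_{α/2}
z_β = 0.15 · √23 - 1.645
z_β = 0.15 · 4.796 - 1.645
z_β = -0.925

Power = Φ(z_β) = Φ(-0.925) ≈ 0.177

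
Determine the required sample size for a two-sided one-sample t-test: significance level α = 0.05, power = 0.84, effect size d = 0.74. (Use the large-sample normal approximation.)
n = 16

Sample size formula (one-sample t-test, normal approximation):
n = ((z_{α/2} + z_β) / d)²

z_{α/2} = 1.960 (for α = 0.05, two-sided)
z_β = 0.994 (for power = 0.84)
d = 0.74

n = ((1.960 + 0.994) / 0.74)²
n = (3.992)²
n ≈ 15.94
Round up to the next whole number: n = 16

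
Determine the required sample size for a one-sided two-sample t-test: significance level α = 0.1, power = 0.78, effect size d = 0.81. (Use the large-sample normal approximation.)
n = 13 per group

Sample size formula (two-sample t-test, normal approximation):
n = 2 · ((z_α + z_β) / d)²

z_α = 1.282 (for α = 0.1, one-sided)
z_β = 0.772 (for power = 0.78)
d = 0.81

n = 2 · ((1.282 + 0.772) / 0.81)²
n = 2 · (2.536)²
n ≈ 12.86
Round up to the next whole number: n = 13 per group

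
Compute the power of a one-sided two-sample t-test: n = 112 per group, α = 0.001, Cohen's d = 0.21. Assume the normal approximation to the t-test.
Power ≈ 0.06

Power calculation (two-sample t-test, normal approximation):
z_β = d · √(n/2) - z_α
z_β = 0.21 · √(112/2) - 3.090
z_β = 0.21 · 7.483 - 3.090
z_β = -1.519

Power = Φ(z_β) = Φ(-1.519) ≈ 0.064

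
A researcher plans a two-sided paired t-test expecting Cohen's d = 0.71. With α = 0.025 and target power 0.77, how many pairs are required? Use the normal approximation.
n = 18 pairs

Sample size formula (paired t-test, normal approximation):
n = ((z_{α/2} + z_β) / d)²

z_{α/2} = 2.241 (for α = 0.025, two-sided)
z_β = 0.739 (for power = 0.77)
d = 0.71

n = ((2.241 + 0.739) / 0.71)²
n = (4.197)²
n ≈ 17.61
Round up to the next whole number: n = 18 pairs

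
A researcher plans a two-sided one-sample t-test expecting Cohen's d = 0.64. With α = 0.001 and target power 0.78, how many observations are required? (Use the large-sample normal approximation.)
n = 41

Sample size formula (one-sample t-test, normal approximation):
n = ((z_{α/2} + z_β) / d)²

z_{α/2} = 3.291 (for α = 0.001, two-sided)
z_β = 0.772 (for power = 0.78)
d = 0.64

n = ((3.291 + 0.772) / 0.64)²
n = (6.348)²
n ≈ 40.30
Round up to the next whole number: n = 41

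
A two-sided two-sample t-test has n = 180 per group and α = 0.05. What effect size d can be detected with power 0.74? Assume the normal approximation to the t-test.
d ≈ 0.27

Minimum detectable effect (two-sample t-test, normal approximation):
d = (z_{α/2} + z_β) / √(n/2)
d = (1.960 + 0.643) / √(180/2)
d = 2.603 / 9.487
d ≈ 0.27

By Cohen's convention (0.2 small / 0.5 medium / 0.8 large): small effect.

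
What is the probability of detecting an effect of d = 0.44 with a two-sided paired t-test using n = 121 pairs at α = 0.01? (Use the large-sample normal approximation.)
Power ≈ 0.99

Power calculation (paired t-test, normal approximation):
z_β = d · √n - z_{α/2}
z_β = 0.44 · √121 - 2.576
z_β = 0.44 · 11.000 - 2.576
z_β = 2.264

Power = Φ(z_β) = Φ(2.264) ≈ 0.988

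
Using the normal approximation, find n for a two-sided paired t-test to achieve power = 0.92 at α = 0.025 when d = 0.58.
n = 40 pairs

Sample size formula (paired t-test, normal approximation):
n = ((z_{α/2} + z_β) / d)²

z_{α/2} = 2.241 (for α = 0.025, two-sided)
z_β = 1.405 (for power = 0.92)
d = 0.58

n = ((2.241 + 1.405) / 0.58)²
n = (6.286)²
n ≈ 39.51
Round up to the next whole number: n = 40 pairs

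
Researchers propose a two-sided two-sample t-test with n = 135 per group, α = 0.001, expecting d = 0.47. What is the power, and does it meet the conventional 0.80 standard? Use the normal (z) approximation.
Power ≈ 0.72; the study is underpowered (power < 0.80)

Power calculation (two-sample t-test, normal approximation):
z_β = d · √(n/2) - z_{α/2}
z_β = 0.47 · √(135/2) - 3.291
z_β = 0.47 · 8.216 - 3.291
z_β = 0.571

Power = Φ(z_β) = Φ(0.571) ≈ 0.716

Effect size d = 0.47 is small by Cohen's convention (0.2/0.5/0.8).

Threshold: power ≥ 0.80 is conventionally adequate.
Power ≈ 0.72 → the study is underpowered (power < 0.80).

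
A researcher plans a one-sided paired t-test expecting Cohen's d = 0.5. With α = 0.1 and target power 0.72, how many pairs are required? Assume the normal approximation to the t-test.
n = 14 pairs

Sample size formula (paired t-test, normal approximation):
n = ((z_α + z_β) / d)²

z_α = 1.282 (for α = 0.1, one-sided)
z_β = 0.583 (for power = 0.72)
d = 0.5

n = ((1.282 + 0.583) / 0.5)²
n = (3.730)²
n ≈ 13.91
Round up to the next whole number: n = 14 pairs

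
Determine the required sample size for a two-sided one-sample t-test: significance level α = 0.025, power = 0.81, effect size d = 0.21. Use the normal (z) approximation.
n = 221

Sample size formula (one-sample t-test, normal approximation):
n = ((z_{α/2} + z_β) / d)²

z_{α/2} = 2.241 (for α = 0.025, two-sided)
z_β = 0.878 (for power = 0.81)
d = 0.21

n = ((2.241 + 0.878) / 0.21)²
n = (14.852)²
n ≈ 220.58
Round up to the next whole number: n = 221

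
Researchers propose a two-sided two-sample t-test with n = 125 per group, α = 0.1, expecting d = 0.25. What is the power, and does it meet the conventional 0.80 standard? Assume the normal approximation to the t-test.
Power ≈ 0.63; the study is underpowered (power < 0.80)

Power calculation (two-sample t-test, normal approximation):
z_β = d · √(n/2) - z_{α/2}
z_β = 0.25 · √(125/2) - 1.645
z_β = 0.25 · 7.906 - 1.645
z_β = 0.332

Power = Φ(z_β) = Φ(0.332) ≈ 0.630

Effect size d = 0.25 is small by Cohen's convention (0.2/0.5/0.8).

Threshold: power ≥ 0.80 is conventionally adequate.
Power ≈ 0.63 → the study is underpowered (power < 0.80).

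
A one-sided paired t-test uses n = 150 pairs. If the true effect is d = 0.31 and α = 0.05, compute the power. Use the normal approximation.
Power ≈ 0.98

Power calculation (paired t-test, normal approximation):
z_β = d · √n - z_α
z_β = 0.31 · √150 - 1.645
z_β = 0.31 · 12.247 - 1.645
z_β = 2.152

Power = Φ(z_β) = Φ(2.152) ≈ 0.984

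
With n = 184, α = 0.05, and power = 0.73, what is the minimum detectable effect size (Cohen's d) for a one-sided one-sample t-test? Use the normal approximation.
d ≈ 0.17

Minimum detectable effect (one-sample t-test, normal approximation):
d = (z_α + z_β) / √n
d = (1.645 + 0.613) / √184
d = 2.258 / 13.565
d ≈ 0.17

By Cohen's convention (0.2 small / 0.5 medium / 0.8 large): very small effect.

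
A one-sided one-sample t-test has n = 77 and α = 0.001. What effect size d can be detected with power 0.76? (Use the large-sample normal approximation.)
d ≈ 0.43

Minimum detectable effect (one-sample t-test, normal approximation):
d = (z_α + z_β) / √n
d = (3.090 + 0.706) / √77
d = 3.797 / 8.775
d ≈ 0.43

By Cohen's convention (0.2 small / 0.5 medium / 0.8 large): small effect.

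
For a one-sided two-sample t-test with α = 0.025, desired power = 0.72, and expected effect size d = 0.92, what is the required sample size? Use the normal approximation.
n = 16 per group

Sample size formula (two-sample t-test, normal approximation):
n = 2 · ((z_α + z_β) / d)²

z_α = 1.960 (for α = 0.025, one-sided)
z_β = 0.583 (for power = 0.72)
d = 0.92

n = 2 · ((1.960 + 0.583) / 0.92)²
n = 2 · (2.764)²
n ≈ 15.28
Round up to the next whole number: n = 16 per group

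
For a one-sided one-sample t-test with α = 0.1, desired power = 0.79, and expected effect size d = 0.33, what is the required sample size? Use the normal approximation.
n = 41

Sample size formula (one-sample t-test, normal approximation):
n = ((z_α + z_β) / d)²

z_α = 1.282 (for α = 0.1, one-sided)
z_β = 0.806 (for power = 0.79)
d = 0.33

n = ((1.282 + 0.806) / 0.33)²
n = (6.327)²
n ≈ 40.03
Round up to the next whole number: n = 41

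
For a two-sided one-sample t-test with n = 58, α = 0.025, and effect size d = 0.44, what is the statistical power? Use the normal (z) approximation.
Power ≈ 0.87

Power calculation (one-sample t-test, normal approximation):
z_β = d · √n - z_{α/2}
z_β = 0.44 · √58 - 2.241
z_β = 0.44 · 7.616 - 2.241
z_β = 1.110

Power = Φ(z_β) = Φ(1.110) ≈ 0.866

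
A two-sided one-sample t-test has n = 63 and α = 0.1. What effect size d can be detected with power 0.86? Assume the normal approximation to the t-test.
d ≈ 0.34

Minimum detectable effect (one-sample t-test, normal approximation):
d = (z_{α/2} + z_β) / √n
d = (1.645 + 1.080) / √63
d = 2.725 / 7.937
d ≈ 0.34

By Cohen's convention (0.2 small / 0.5 medium / 0.8 large): small effect.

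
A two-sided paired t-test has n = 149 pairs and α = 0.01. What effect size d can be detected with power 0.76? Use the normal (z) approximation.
d ≈ 0.27

Minimum detectable effect (paired t-test, normal approximation):
d = (z_{α/2} + z_β) / √n
d = (2.576 + 0.706) / √149
d = 3.282 / 12.207
d ≈ 0.27

By Cohen's convention (0.2 small / 0.5 medium / 0.8 large): small effect.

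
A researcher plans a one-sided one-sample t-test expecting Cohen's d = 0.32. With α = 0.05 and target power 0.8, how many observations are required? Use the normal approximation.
n = 61

Sample size formula (one-sample t-test, normal approximation):
n = ((z_α + z_β) / d)²

z_α = 1.645 (for α = 0.05, one-sided)
z_β = 0.842 (for power = 0.8)
d = 0.32

n = ((1.645 + 0.842) / 0.32)²
n = (7.772)²
n ≈ 60.40
Round up to the next whole number: n = 61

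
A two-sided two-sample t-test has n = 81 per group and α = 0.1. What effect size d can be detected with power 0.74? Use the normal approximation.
d ≈ 0.36

Minimum detectable effect (two-sample t-test, normal approximation):
d = (z_{α/2} + z_β) / √(n/2)
d = (1.645 + 0.643) / √(81/2)
d = 2.288 / 6.364
d ≈ 0.36

By Cohen's convention (0.2 small / 0.5 medium / 0.8 large): small effect.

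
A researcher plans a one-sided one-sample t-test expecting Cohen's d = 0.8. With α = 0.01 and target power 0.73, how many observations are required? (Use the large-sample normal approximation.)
n = 14

Sample size formula (one-sample t-test, normal approximation):
n = ((z_α + z_β) / d)²

z_α = 2.326 (for α = 0.01, one-sided)
z_β = 0.613 (for power = 0.73)
d = 0.8

n = ((2.326 + 0.613) / 0.8)²
n = (3.674)²
n ≈ 13.50
Round up to the next whole number: n = 14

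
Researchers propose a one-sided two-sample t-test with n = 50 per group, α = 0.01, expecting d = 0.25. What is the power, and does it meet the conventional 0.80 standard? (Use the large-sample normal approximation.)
Power ≈ 0.14; the study is underpowered (power < 0.80)

Power calculation (two-sample t-test, normal approximation):
z_β = d · √(n/2) - z_α
z_β = 0.25 · √(50/2) - 2.326
z_β = 0.25 · 5.000 - 2.326
z_β = -1.076

Power = Φ(z_β) = Φ(-1.076) ≈ 0.141

Effect size d = 0.25 is small by Cohen's convention (0.2/0.5/0.8).

Threshold: power ≥ 0.80 is conventionally adequate.
Power ≈ 0.14 → the study is underpowered (power < 0.80).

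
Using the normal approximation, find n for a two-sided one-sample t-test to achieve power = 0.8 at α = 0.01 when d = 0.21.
n = 265

Sample size formula (one-sample t-test, normal approximation):
n = ((z_{α/2} + z_β) / d)²

z_{α/2} = 2.576 (for α = 0.01, two-sided)
z_β = 0.842 (for power = 0.8)
d = 0.21

n = ((2.576 + 0.842) / 0.21)²
n = (16.276)²
n ≈ 264.91
Round up to the next whole number: n = 265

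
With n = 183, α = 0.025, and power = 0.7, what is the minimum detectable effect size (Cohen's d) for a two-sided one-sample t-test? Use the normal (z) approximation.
d ≈ 0.20

Minimum detectable effect (one-sample t-test, normal approximation):
d = (z_{α/2} + z_β) / √n
d = (2.241 + 0.524) / √183
d = 2.766 / 13.528
d ≈ 0.20

By Cohen's convention (0.2 small / 0.5 medium / 0.8 large): small effect.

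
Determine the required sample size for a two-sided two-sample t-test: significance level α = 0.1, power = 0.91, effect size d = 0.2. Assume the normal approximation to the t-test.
n = 446 per group

Sample size formula (two-sample t-test, normal approximation):
n = 2 · ((z_{α/2} + z_β) / d)²

z_{α/2} = 1.645 (for α = 0.1, two-sided)
z_β = 1.341 (for power = 0.91)
d = 0.2

n = 2 · ((1.645 + 1.341) / 0.2)²
n = 2 · (14.930)²
n ≈ 445.81
Round up to the next whole number: n = 446 per group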